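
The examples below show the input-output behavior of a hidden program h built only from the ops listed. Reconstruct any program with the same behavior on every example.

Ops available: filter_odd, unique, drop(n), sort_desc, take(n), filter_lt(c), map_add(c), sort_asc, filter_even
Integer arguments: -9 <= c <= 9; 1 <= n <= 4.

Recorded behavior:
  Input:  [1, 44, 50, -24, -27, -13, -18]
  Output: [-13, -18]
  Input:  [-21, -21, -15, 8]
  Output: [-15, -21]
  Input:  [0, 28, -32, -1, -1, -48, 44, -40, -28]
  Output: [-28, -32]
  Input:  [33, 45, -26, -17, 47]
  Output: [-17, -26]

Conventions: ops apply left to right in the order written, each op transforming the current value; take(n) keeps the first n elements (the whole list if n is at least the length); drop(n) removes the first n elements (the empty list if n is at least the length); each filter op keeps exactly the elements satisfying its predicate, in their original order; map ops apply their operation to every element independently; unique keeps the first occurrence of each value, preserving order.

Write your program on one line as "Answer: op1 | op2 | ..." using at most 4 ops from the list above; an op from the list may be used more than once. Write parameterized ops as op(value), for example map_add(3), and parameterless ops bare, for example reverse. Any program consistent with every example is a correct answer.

sort_desc | filter_lt(-1) | take(2)

Check, running the answer program on each example:
  [1, 44, 50, -24, -27, -13, -18] -> [50, 44, 1, -13, -18, -24, -27] -> [-13, -18, -24, -27] -> [-13, -18]
  [-21, -21, -15, 8] -> [8, -15, -21, -21] -> [-15, -21, -21] -> [-15, -21]
  [0, 28, -32, -1, -1, -48, 44, -40, -28] -> [44, 28, 0, -1, -1, -28, -32, -40, -48] -> [-28, -32, -40, -48] -> [-28, -32]
  [33, 45, -26, -17, 47] -> [47, 45, 33, -17, -26] -> [-17, -26] -> [-17, -26]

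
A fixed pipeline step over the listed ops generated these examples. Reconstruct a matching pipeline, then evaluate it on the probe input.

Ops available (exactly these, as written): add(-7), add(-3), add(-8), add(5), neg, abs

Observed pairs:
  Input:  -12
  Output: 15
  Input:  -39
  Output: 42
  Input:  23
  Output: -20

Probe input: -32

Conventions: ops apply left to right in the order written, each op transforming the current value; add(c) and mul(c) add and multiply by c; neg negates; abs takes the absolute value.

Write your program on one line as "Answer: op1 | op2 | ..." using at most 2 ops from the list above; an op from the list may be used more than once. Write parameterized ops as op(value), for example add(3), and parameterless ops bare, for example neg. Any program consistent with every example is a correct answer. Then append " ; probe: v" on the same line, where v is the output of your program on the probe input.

add(-3) | neg ; probe: 35

Check, running the answer program on each example:
  -12 -> -15 -> 15
  -39 -> -42 -> 42
  23 -> 20 -> -20
  probe: -32 -> -35 -> 35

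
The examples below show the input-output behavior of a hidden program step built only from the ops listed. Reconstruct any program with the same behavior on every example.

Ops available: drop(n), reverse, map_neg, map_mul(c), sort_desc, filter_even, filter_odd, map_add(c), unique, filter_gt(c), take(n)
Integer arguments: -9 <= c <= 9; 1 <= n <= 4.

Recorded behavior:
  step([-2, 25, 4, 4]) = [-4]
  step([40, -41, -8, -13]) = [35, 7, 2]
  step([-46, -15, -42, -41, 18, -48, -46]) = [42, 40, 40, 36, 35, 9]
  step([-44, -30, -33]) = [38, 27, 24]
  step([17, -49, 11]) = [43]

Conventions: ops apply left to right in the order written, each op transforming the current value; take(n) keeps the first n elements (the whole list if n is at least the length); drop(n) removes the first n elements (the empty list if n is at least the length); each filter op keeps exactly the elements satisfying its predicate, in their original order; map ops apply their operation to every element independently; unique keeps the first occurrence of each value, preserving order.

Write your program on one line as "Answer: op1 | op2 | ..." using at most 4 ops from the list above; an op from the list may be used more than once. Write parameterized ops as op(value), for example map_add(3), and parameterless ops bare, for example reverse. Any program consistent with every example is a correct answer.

map_neg | map_add(-6) | sort_desc | filter_gt(-5)

Check, running the answer program on each example:
  [-2, 25, 4, 4] -> [2, -25, -4, -4] -> [-4, -31, -10, -10] -> [-4, -10, -10, -31] -> [-4]
  [40, -41, -8, -13] -> [-40, 41, 8, 13] -> [-46, 35, 2, 7] -> [35, 7, 2, -46] -> [35, 7, 2]
  [-46, -15, -42, -41, 18, -48, -46] -> [46, 15, 42, 41, -18, 48, 46] -> [40, 9, 36, 35, -24, 42, 40] -> [42, 40, 40, 36, 35, 9, -24] -> [42, 40, 40, 36, 35, 9]
  [-44, -30, -33] -> [44, 30, 33] -> [38, 24, 27] -> [38, 27, 24] -> [38, 27, 24]
  [17, -49, 11] -> [-17, 49, -11] -> [-23, 43, -17] -> [43, -17, -23] -> [43]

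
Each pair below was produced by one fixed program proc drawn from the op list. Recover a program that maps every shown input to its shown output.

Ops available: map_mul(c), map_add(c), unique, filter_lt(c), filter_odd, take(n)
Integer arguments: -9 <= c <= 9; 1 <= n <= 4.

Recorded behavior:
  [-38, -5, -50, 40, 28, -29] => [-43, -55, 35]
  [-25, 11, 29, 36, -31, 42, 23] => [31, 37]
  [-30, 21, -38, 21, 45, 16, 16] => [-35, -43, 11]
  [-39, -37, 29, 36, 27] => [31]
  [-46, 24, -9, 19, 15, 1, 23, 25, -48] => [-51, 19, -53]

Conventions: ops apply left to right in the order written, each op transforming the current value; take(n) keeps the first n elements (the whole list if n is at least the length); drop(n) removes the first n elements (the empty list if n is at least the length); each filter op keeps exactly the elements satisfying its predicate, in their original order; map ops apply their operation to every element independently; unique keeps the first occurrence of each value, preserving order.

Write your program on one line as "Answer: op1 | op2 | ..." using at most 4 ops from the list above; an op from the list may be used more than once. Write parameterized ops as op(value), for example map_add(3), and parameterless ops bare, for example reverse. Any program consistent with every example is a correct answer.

map_add(-8) | map_add(3) | filter_odd | take(3)

Check, running the answer program on each example:
  [-38, -5, -50, 40, 28, -29] -> [-46, -13, -58, 32, 20, -37] -> [-43, -10, -55, 35, 23, -34] -> [-43, -55, 35, 23] -> [-43, -55, 35]
  [-25, 11, 29, 36, -31, 42, 23] -> [-33, 3, 21, 28, -39, 34, 15] -> [-30, 6, 24, 31, -36, 37, 18] -> [31, 37] -> [31, 37]
  [-30, 21, -38, 21, 45, 16, 16] -> [-38, 13, -46, 13, 37, 8, 8] -> [-35, 16, -43, 16, 40, 11, 11] -> [-35, -43, 11, 11] -> [-35, -43, 11]
  [-39, -37, 29, 36, 27] -> [-47, -45, 21, 28, 19] -> [-44, -42, 24, 31, 22] -> [31] -> [31]
  [-46, 24, -9, 19, 15, 1, 23, 25, -48] -> [-54, 16, -17, 11, 7, -7, 15, 17, -56] -> [-51, 19, -14, 14, 10, -4, 18, 20, -53] -> [-51, 19, -53] -> [-51, 19, -53]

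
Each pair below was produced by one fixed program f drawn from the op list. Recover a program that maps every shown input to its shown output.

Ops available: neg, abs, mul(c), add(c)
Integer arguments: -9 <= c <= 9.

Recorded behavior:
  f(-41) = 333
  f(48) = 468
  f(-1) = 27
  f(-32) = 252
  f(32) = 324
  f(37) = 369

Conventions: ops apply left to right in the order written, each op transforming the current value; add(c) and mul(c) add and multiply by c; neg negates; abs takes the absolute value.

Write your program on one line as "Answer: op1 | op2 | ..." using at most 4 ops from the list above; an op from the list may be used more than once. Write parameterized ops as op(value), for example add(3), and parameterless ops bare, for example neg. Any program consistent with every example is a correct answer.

add(4) | mul(-9) | abs

Check, running the answer program on each example:
  -41 -> -37 -> 333 -> 333
  48 -> 52 -> -468 -> 468
  -1 -> 3 -> -27 -> 27
  -32 -> -28 -> 252 -> 252
  32 -> 36 -> -324 -> 324
  37 -> 41 -> -369 -> 369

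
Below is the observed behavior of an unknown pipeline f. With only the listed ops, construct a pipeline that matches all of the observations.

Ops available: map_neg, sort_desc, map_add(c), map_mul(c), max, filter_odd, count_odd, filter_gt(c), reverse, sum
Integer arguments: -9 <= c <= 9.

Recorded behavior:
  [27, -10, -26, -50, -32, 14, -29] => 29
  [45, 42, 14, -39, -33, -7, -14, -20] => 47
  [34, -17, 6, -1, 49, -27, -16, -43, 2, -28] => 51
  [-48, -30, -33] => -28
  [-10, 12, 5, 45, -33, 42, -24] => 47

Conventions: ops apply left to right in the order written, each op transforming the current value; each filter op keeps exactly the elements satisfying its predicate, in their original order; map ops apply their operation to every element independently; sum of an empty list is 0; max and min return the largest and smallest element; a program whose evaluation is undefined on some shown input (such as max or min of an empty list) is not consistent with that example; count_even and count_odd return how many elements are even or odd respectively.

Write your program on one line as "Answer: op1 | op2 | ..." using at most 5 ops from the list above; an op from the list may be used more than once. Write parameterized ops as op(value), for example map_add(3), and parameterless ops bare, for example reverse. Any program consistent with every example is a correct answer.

map_add(9) | sort_desc | map_add(-7) | reverse | max

Check, running the answer program on each example:
  [27, -10, -26, -50, -32, 14, -29] -> [36, -1, -17, -41, -23, 23, -20] -> [36, 23, -1, -17, -20, -23, -41] -> [29, 16, -8, -24, -27, -30, -48] -> [-48, -30, -27, -24, -8, 16, 29] -> 29
  [45, 42, 14, -39, -33, -7, -14, -20] -> [54, 51, 23, -30, -24, 2, -5, -11] -> [54, 51, 23, 2, -5, -11, -24, -30] -> [47, 44, 16, -5, -12, -18, -31, -37] -> [-37, -31, -18, -12, -5, 16, 44, 47] -> 47
  [34, -17, 6, -1, 49, -27, -16, -43, 2, -28] -> [43, -8, 15, 8, 58, -18, -7, -34, 11, -19] -> [58, 43, 15, 11, 8, -7, -8, -18, -19, -34] -> [51, 36, 8, 4, 1, -14, -15, -25, -26, -41] -> [-41, -26, -25, -15, -14, 1, 4, 8, 36, 51] -> 51
  [-48, -30, -33] -> [-39, -21, -24] -> [-21, -24, -39] -> [-28, -31, -46] -> [-46, -31, -28] -> -28
  [-10, 12, 5, 45, -33, 42, -24] -> [-1, 21, 14, 54, -24, 51, -15] -> [54, 51, 21, 14, -1, -15, -24] -> [47, 44, 14, 7, -8, -22, -31] -> [-31, -22, -8, 7, 14, 44, 47] -> 47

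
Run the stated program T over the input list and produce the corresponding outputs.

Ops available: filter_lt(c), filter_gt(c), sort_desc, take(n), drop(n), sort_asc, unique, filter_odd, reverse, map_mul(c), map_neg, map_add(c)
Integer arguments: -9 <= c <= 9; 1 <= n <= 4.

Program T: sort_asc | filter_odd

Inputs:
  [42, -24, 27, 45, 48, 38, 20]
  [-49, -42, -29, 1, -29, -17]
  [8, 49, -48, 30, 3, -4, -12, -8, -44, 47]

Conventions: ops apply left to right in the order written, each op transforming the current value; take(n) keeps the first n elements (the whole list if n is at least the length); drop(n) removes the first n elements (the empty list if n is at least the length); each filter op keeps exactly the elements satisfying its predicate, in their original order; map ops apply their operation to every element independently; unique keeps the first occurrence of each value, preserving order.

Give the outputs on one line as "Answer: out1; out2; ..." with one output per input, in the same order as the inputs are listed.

Execution, op by op:
  [42, -24, 27, 45, 48, 38, 20] -> [-24, 20, 27, 38, 42, 45, 48] -> [27, 45]
  [-49, -42, -29, 1, -29, -17] -> [-49, -42, -29, -29, -17, 1] -> [-49, -29, -29, -17, 1]
  [8, 49, -48, 30, 3, -4, -12, -8, -44, 47] -> [-48, -44, -12, -8, -4, 3, 8, 30, 47, 49] -> [3, 47, 49]

[27, 45]; [-49, -29, -29, -17, 1]; [3, 47, 49]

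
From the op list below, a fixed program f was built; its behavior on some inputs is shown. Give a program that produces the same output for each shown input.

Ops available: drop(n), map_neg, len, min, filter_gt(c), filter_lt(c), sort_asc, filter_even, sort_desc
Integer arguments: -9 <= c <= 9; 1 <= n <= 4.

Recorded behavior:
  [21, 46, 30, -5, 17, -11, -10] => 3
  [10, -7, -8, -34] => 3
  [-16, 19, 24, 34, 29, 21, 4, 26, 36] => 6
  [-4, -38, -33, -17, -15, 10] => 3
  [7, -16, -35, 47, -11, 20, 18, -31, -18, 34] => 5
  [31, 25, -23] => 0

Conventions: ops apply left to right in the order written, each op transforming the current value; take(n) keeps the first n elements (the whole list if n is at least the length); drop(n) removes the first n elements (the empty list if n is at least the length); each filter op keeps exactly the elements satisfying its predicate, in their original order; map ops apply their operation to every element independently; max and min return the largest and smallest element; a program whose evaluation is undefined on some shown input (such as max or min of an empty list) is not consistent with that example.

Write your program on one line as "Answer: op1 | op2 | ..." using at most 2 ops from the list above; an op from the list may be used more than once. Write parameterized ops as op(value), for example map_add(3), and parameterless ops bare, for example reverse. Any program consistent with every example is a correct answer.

filter_even | len

Check, running the answer program on each example:
  [21, 46, 30, -5, 17, -11, -10] -> [46, 30, -10] -> 3
  [10, -7, -8, -34] -> [10, -8, -34] -> 3
  [-16, 19, 24, 34, 29, 21, 4, 26, 36] -> [-16, 24, 34, 4, 26, 36] -> 6
  [-4, -38, -33, -17, -15, 10] -> [-4, -38, 10] -> 3
  [7, -16, -35, 47, -11, 20, 18, -31, -18, 34] -> [-16, 20, 18, -18, 34] -> 5
  [31, 25, -23] -> [] -> 0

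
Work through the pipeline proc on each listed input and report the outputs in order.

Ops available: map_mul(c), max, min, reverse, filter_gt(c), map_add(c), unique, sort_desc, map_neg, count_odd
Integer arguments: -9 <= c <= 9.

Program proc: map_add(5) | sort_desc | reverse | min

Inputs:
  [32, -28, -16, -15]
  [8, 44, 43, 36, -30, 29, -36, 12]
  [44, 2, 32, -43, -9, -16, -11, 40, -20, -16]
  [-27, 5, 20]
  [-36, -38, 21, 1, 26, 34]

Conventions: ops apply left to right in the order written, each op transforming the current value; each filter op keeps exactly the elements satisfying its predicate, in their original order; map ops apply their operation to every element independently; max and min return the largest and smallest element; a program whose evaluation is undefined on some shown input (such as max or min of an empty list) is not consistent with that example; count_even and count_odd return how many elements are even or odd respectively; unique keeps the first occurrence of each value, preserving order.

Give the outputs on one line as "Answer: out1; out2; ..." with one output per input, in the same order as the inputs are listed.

Execution, op by op:
  [32, -28, -16, -15] -> [37, -23, -11, -10] -> [37, -10, -11, -23] -> [-23, -11, -10, 37] -> -23
  [8, 44, 43, 36, -30, 29, -36, 12] -> [13, 49, 48, 41, -25, 34, -31, 17] -> [49, 48, 41, 34, 17, 13, -25, -31] -> [-31, -25, 13, 17, 34, 41, 48, 49] -> -31
  [44, 2, 32, -43, -9, -16, -11, 40, -20, -16] -> [49, 7, 37, -38, -4, -11, -6, 45, -15, -11] -> [49, 45, 37, 7, -4, -6, -11, -11, -15, -38] -> [-38, -15, -11, -11, -6, -4, 7, 37, 45, 49] -> -38
  [-27, 5, 20] -> [-22, 10, 25] -> [25, 10, -22] -> [-22, 10, 25] -> -22
  [-36, -38, 21, 1, 26, 34] -> [-31, -33, 26, 6, 31, 39] -> [39, 31, 26, 6, -31, -33] -> [-33, -31, 6, 26, 31, 39] -> -33

-23; -31; -38; -22; -33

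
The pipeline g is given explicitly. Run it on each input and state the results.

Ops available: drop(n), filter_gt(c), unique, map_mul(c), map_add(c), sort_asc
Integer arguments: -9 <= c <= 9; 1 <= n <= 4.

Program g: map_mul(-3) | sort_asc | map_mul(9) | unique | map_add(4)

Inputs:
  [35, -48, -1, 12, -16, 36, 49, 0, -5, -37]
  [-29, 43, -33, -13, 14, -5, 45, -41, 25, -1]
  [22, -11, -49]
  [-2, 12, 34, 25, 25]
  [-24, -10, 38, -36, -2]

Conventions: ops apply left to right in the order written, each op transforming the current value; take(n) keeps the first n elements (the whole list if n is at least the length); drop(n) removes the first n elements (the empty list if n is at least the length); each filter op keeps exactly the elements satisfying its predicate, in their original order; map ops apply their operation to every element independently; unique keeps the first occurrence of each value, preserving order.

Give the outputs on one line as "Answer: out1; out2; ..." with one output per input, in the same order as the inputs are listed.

Execution, op by op:
  [35, -48, -1, 12, -16, 36, 49, 0, -5, -37] -> [-105, 144, 3, -36, 48, -108, -147, 0, 15, 111] -> [-147, -108, -105, -36, 0, 3, 15, 48, 111, 144] -> [-1323, -972, -945, -324, 0, 27, 135, 432, 999, 1296] -> [-1323, -972, -945, -324, 0, 27, 135, 432, 999, 1296] -> [-1319, -968, -941, -320, 4, 31, 139, 436, 1003, 1300]
  [-29, 43, -33, -13, 14, -5, 45, -41, 25, -1] -> [87, -129, 99, 39, -42, 15, -135, 123, -75, 3] -> [-135, -129, -75, -42, 3, 15, 39, 87, 99, 123] -> [-1215, -1161, -675, -378, 27, 135, 351, 783, 891, 1107] -> [-1215, -1161, -675, -378, 27, 135, 351, 783, 891, 1107] -> [-1211, -1157, -671, -374, 31, 139, 355, 787, 895, 1111]
  [22, -11, -49] -> [-66, 33, 147] -> [-66, 33, 147] -> [-594, 297, 1323] -> [-594, 297, 1323] -> [-590, 301, 1327]
  [-2, 12, 34, 25, 25] -> [6, -36, -102, -75, -75] -> [-102, -75, -75, -36, 6] -> [-918, -675, -675, -324, 54] -> [-918, -675, -324, 54] -> [-914, -671, -320, 58]
  [-24, -10, 38, -36, -2] -> [72, 30, -114, 108, 6] -> [-114, 6, 30, 72, 108] -> [-1026, 54, 270, 648, 972] -> [-1026, 54, 270, 648, 972] -> [-1022, 58, 274, 652, 976]

[-1319, -968, -941, -320, 4, 31, 139, 436, 1003, 1300]; [-1211, -1157, -671, -374, 31, 139, 355, 787, 895, 1111]; [-590, 301, 1327]; [-914, -671, -320, 58]; [-1022, 58, 274, 652, 976]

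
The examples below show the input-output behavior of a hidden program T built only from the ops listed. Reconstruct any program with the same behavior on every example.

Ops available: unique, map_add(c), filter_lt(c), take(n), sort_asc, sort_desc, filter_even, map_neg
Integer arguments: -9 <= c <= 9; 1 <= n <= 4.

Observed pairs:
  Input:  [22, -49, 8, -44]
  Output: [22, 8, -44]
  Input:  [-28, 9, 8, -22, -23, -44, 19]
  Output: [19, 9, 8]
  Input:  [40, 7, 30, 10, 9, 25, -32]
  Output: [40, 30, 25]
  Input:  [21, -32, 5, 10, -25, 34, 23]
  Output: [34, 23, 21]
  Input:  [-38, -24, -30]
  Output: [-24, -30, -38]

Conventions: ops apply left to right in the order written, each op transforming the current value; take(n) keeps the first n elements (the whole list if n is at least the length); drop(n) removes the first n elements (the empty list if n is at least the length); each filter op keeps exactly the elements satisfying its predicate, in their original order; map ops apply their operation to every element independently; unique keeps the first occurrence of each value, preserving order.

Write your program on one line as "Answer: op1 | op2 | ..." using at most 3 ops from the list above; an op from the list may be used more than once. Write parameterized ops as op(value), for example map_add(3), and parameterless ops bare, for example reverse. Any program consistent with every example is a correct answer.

sort_desc | take(3)

Check, running the answer program on each example:
  [22, -49, 8, -44] -> [22, 8, -44, -49] -> [22, 8, -44]
  [-28, 9, 8, -22, -23, -44, 19] -> [19, 9, 8, -22, -23, -28, -44] -> [19, 9, 8]
  [40, 7, 30, 10, 9, 25, -32] -> [40, 30, 25, 10, 9, 7, -32] -> [40, 30, 25]
  [21, -32, 5, 10, -25, 34, 23] -> [34, 23, 21, 10, 5, -25, -32] -> [34, 23, 21]
  [-38, -24, -30] -> [-24, -30, -38] -> [-24, -30, -38]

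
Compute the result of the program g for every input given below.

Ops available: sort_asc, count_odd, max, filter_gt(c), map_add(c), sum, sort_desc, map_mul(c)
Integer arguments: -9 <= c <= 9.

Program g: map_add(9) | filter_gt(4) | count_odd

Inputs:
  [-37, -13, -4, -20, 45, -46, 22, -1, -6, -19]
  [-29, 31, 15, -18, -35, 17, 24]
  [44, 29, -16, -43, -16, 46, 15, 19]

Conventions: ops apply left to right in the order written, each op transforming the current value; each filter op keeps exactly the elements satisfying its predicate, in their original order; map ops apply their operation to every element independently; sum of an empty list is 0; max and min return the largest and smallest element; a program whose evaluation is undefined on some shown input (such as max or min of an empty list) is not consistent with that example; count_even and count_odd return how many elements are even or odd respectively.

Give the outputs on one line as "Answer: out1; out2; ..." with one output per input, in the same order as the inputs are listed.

2; 1; 2

Execution, op by op:
  [-37, -13, -4, -20, 45, -46, 22, -1, -6, -19] -> [-28, -4, 5, -11, 54, -37, 31, 8, 3, -10] -> [5, 54, 31, 8] -> 2
  [-29, 31, 15, -18, -35, 17, 24] -> [-20, 40, 24, -9, -26, 26, 33] -> [40, 24, 26, 33] -> 1
  [44, 29, -16, -43, -16, 46, 15, 19] -> [53, 38, -7, -34, -7, 55, 24, 28] -> [53, 38, 55, 24, 28] -> 2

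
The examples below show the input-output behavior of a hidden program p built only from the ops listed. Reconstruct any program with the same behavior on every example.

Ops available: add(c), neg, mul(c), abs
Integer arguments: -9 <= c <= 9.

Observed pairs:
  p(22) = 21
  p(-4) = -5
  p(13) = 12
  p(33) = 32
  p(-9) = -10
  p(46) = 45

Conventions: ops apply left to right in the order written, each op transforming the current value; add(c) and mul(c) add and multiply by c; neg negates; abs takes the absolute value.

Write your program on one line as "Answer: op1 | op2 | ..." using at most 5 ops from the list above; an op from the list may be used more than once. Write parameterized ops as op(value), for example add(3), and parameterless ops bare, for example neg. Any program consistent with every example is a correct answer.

add(-6) | add(4) | add(6) | add(-5)

Check, running the answer program on each example:
  22 -> 16 -> 20 -> 26 -> 21
  -4 -> -10 -> -6 -> 0 -> -5
  13 -> 7 -> 11 -> 17 -> 12
  33 -> 27 -> 31 -> 37 -> 32
  -9 -> -15 -> -11 -> -5 -> -10
  46 -> 40 -> 44 -> 50 -> 45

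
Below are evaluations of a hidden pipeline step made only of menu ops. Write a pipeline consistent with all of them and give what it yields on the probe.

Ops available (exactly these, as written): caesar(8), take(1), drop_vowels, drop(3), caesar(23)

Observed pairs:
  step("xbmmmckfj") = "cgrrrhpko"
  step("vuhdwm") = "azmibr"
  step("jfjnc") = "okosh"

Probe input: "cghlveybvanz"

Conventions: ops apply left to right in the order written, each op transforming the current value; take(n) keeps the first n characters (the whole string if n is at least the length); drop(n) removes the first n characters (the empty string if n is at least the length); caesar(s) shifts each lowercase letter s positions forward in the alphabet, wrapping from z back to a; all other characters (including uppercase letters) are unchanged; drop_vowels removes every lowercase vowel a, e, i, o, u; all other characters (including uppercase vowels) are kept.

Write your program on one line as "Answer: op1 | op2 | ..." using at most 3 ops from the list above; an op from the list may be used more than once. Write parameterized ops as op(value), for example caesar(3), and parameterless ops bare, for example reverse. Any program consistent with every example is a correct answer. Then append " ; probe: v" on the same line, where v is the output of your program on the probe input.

caesar(23) | caesar(8) ; probe: "hlmqajdgafse"

Check, running the answer program on each example:
  "xbmmmckfj" -> "uyjjjzhcg" -> "cgrrrhpko"
  "vuhdwm" -> "sreatj" -> "azmibr"
  "jfjnc" -> "gcgkz" -> "okosh"
  probe: "cghlveybvanz" -> "zdeisbvysxkw" -> "hlmqajdgafse"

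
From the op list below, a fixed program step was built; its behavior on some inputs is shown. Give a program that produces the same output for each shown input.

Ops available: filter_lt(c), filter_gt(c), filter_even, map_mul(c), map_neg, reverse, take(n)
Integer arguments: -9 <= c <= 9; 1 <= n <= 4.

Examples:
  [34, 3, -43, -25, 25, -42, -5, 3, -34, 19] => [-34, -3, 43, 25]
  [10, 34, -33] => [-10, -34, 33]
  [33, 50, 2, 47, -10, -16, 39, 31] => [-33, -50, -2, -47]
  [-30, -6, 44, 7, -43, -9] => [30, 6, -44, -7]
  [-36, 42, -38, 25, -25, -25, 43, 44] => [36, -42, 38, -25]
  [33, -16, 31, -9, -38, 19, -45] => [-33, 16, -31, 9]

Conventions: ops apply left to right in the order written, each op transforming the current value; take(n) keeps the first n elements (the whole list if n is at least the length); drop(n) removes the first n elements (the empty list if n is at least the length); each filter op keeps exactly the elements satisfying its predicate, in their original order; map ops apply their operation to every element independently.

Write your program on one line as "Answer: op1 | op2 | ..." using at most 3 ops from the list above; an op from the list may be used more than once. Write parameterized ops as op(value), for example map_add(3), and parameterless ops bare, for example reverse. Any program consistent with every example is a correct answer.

map_mul(-1) | take(4)

Check, running the answer program on each example:
  [34, 3, -43, -25, 25, -42, -5, 3, -34, 19] -> [-34, -3, 43, 25, -25, 42, 5, -3, 34, -19] -> [-34, -3, 43, 25]
  [10, 34, -33] -> [-10, -34, 33] -> [-10, -34, 33]
  [33, 50, 2, 47, -10, -16, 39, 31] -> [-33, -50, -2, -47, 10, 16, -39, -31] -> [-33, -50, -2, -47]
  [-30, -6, 44, 7, -43, -9] -> [30, 6, -44, -7, 43, 9] -> [30, 6, -44, -7]
  [-36, 42, -38, 25, -25, -25, 43, 44] -> [36, -42, 38, -25, 25, 25, -43, -44] -> [36, -42, 38, -25]
  [33, -16, 31, -9, -38, 19, -45] -> [-33, 16, -31, 9, 38, -19, 45] -> [-33, 16, -31, 9]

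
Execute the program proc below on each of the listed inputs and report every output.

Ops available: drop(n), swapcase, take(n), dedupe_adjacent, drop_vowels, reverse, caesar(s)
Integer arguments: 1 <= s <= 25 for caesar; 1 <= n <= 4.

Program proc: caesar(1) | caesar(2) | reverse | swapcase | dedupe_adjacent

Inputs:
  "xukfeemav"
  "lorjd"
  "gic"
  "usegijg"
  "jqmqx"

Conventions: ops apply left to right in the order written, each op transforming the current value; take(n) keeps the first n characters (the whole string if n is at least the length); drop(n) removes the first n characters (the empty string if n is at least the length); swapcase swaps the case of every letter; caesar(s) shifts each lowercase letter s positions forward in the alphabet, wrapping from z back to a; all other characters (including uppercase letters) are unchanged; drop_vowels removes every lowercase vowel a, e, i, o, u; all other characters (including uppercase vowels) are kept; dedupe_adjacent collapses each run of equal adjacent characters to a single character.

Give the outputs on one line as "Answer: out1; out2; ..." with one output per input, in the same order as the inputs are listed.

Execution, op by op:
  "xukfeemav" -> "yvlgffnbw" -> "axnihhpdy" -> "ydphhinxa" -> "YDPHHINXA" -> "YDPHINXA"
  "lorjd" -> "mpske" -> "orumg" -> "gmuro" -> "GMURO" -> "GMURO"
  "gic" -> "hjd" -> "jlf" -> "flj" -> "FLJ" -> "FLJ"
  "usegijg" -> "vtfhjkh" -> "xvhjlmj" -> "jmljhvx" -> "JMLJHVX" -> "JMLJHVX"
  "jqmqx" -> "krnry" -> "mtpta" -> "atptm" -> "ATPTM" -> "ATPTM"

"YDPHINXA"; "GMURO"; "FLJ"; "JMLJHVX"; "ATPTM"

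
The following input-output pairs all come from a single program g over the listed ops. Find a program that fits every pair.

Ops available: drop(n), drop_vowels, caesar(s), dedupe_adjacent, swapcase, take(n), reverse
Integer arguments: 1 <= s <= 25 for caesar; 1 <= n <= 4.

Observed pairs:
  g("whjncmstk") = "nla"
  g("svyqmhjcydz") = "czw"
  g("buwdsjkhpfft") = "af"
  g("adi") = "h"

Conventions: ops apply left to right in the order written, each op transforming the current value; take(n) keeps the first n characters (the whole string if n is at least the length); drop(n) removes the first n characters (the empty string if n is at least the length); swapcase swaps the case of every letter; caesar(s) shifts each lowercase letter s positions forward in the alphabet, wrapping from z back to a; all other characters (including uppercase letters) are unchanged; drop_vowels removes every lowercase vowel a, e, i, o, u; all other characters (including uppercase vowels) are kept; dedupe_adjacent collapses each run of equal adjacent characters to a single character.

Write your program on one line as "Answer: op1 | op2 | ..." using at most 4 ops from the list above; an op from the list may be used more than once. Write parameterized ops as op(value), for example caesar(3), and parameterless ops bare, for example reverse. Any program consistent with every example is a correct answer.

take(3) | reverse | drop_vowels | caesar(4)

Check, running the answer program on each example:
  "whjncmstk" -> "whj" -> "jhw" -> "jhw" -> "nla"
  "svyqmhjcydz" -> "svy" -> "yvs" -> "yvs" -> "czw"
  "buwdsjkhpfft" -> "buw" -> "wub" -> "wb" -> "af"
  "adi" -> "adi" -> "ida" -> "d" -> "h"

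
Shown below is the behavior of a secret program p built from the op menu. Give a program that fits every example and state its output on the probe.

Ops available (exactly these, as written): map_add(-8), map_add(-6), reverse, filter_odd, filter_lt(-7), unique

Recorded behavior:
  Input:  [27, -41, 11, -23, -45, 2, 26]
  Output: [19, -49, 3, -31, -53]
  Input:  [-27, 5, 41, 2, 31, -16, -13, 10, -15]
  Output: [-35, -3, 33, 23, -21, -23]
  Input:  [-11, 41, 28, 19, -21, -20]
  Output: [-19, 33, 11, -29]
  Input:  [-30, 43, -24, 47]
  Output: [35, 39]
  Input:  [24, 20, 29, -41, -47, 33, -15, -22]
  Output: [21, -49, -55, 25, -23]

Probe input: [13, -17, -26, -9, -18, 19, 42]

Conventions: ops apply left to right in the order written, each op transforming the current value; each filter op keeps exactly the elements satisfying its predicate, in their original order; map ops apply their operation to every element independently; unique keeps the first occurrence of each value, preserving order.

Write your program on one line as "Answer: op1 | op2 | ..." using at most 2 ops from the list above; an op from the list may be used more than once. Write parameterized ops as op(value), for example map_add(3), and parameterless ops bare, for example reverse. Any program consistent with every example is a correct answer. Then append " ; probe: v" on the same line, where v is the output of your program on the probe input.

filter_odd | map_add(-8) ; probe: [5, -25, -17, 11]

Check, running the answer program on each example:
  [27, -41, 11, -23, -45, 2, 26] -> [27, -41, 11, -23, -45] -> [19, -49, 3, -31, -53]
  [-27, 5, 41, 2, 31, -16, -13, 10, -15] -> [-27, 5, 41, 31, -13, -15] -> [-35, -3, 33, 23, -21, -23]
  [-11, 41, 28, 19, -21, -20] -> [-11, 41, 19, -21] -> [-19, 33, 11, -29]
  [-30, 43, -24, 47] -> [43, 47] -> [35, 39]
  [24, 20, 29, -41, -47, 33, -15, -22] -> [29, -41, -47, 33, -15] -> [21, -49, -55, 25, -23]
  probe: [13, -17, -26, -9, -18, 19, 42] -> [13, -17, -9, 19] -> [5, -25, -17, 11]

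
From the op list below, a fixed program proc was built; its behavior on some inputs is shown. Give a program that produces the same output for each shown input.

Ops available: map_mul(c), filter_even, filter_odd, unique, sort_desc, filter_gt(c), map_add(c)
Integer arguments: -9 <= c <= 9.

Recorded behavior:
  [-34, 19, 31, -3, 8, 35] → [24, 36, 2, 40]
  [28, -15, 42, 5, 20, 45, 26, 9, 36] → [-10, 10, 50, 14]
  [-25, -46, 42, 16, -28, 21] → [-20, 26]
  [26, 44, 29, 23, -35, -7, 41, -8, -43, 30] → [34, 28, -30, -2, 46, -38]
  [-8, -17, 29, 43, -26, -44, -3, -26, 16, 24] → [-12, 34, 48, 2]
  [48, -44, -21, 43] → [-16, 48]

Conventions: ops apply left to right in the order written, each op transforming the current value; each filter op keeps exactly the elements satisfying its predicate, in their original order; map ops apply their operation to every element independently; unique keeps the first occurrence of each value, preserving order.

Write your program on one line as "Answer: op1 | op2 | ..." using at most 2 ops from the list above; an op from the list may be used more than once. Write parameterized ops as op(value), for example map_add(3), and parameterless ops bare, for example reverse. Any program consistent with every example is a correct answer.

map_add(5) | filter_even

Check, running the answer program on each example:
  [-34, 19, 31, -3, 8, 35] -> [-29, 24, 36, 2, 13, 40] -> [24, 36, 2, 40]
  [28, -15, 42, 5, 20, 45, 26, 9, 36] -> [33, -10, 47, 10, 25, 50, 31, 14, 41] -> [-10, 10, 50, 14]
  [-25, -46, 42, 16, -28, 21] -> [-20, -41, 47, 21, -23, 26] -> [-20, 26]
  [26, 44, 29, 23, -35, -7, 41, -8, -43, 30] -> [31, 49, 34, 28, -30, -2, 46, -3, -38, 35] -> [34, 28, -30, -2, 46, -38]
  [-8, -17, 29, 43, -26, -44, -3, -26, 16, 24] -> [-3, -12, 34, 48, -21, -39, 2, -21, 21, 29] -> [-12, 34, 48, 2]
  [48, -44, -21, 43] -> [53, -39, -16, 48] -> [-16, 48]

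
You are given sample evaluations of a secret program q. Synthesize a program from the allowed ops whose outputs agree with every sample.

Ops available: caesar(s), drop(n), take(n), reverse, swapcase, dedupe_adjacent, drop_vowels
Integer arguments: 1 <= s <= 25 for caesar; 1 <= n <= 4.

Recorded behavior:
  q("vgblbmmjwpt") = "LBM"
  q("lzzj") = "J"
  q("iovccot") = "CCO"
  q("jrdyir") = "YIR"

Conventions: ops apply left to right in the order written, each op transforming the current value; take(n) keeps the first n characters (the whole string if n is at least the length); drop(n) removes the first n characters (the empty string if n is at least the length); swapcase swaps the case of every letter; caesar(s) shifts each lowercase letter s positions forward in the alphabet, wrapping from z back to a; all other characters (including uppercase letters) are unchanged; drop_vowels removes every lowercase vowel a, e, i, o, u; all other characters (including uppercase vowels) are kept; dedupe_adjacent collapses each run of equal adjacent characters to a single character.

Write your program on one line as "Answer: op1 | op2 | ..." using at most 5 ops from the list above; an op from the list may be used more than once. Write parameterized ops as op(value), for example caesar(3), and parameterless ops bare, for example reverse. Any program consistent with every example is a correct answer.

drop(3) | reverse | swapcase | reverse | take(3)

Check, running the answer program on each example:
  "vgblbmmjwpt" -> "lbmmjwpt" -> "tpwjmmbl" -> "TPWJMMBL" -> "LBMMJWPT" -> "LBM"
  "lzzj" -> "j" -> "j" -> "J" -> "J" -> "J"
  "iovccot" -> "ccot" -> "tocc" -> "TOCC" -> "CCOT" -> "CCO"
  "jrdyir" -> "yir" -> "riy" -> "RIY" -> "YIR" -> "YIR"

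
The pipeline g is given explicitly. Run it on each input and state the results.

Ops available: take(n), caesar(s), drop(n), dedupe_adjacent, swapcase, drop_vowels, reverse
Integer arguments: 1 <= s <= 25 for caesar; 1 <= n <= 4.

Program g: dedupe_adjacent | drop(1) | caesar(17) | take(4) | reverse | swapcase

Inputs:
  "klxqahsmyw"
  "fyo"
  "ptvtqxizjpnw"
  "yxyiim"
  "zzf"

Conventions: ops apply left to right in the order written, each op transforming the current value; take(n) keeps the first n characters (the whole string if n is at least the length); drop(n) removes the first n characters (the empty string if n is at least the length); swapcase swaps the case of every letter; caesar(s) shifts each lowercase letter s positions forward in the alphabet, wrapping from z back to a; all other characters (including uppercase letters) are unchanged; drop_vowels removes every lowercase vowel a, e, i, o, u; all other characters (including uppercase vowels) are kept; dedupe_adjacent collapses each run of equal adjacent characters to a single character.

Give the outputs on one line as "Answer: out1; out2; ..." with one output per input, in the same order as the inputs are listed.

"RHOC"; "FP"; "HKMK"; "DZPO"; "W"

Execution, op by op:
  "klxqahsmyw" -> "klxqahsmyw" -> "lxqahsmyw" -> "cohryjdpn" -> "cohr" -> "rhoc" -> "RHOC"
  "fyo" -> "fyo" -> "yo" -> "pf" -> "pf" -> "fp" -> "FP"
  "ptvtqxizjpnw" -> "ptvtqxizjpnw" -> "tvtqxizjpnw" -> "kmkhozqagen" -> "kmkh" -> "hkmk" -> "HKMK"
  "yxyiim" -> "yxyim" -> "xyim" -> "opzd" -> "opzd" -> "dzpo" -> "DZPO"
  "zzf" -> "zf" -> "f" -> "w" -> "w" -> "w" -> "W"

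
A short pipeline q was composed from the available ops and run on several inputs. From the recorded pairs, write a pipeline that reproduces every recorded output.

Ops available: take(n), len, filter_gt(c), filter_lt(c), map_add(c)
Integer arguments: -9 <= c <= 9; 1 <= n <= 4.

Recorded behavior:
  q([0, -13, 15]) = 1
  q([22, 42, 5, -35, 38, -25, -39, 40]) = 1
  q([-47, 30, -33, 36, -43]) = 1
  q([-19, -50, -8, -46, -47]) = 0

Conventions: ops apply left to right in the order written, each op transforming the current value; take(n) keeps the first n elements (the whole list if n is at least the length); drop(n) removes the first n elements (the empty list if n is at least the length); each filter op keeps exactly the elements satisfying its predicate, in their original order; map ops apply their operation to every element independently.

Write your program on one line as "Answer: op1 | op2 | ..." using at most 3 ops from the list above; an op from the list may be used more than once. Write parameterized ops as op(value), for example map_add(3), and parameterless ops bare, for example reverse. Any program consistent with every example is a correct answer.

filter_gt(-7) | take(1) | len

Check, running the answer program on each example:
  [0, -13, 15] -> [0, 15] -> [0] -> 1
  [22, 42, 5, -35, 38, -25, -39, 40] -> [22, 42, 5, 38, 40] -> [22] -> 1
  [-47, 30, -33, 36, -43] -> [30, 36] -> [30] -> 1
  [-19, -50, -8, -46, -47] -> [] -> [] -> 0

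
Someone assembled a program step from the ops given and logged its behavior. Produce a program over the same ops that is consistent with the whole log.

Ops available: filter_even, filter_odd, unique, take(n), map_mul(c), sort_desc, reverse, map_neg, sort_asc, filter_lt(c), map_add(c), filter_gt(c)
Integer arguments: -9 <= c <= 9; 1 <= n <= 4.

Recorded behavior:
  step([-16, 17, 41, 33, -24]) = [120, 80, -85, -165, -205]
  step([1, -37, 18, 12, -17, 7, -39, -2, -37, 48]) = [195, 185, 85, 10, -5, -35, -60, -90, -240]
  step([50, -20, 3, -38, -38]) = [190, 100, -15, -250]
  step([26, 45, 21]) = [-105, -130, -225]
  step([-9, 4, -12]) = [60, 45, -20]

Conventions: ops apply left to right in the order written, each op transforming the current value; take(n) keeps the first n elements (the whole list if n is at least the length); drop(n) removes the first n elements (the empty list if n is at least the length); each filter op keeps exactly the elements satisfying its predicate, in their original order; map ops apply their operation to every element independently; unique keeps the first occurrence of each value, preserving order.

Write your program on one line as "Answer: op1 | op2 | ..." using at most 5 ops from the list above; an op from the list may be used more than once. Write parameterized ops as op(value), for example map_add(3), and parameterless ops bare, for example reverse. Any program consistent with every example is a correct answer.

unique | map_mul(-5) | sort_asc | sort_desc

Check, running the answer program on each example:
  [-16, 17, 41, 33, -24] -> [-16, 17, 41, 33, -24] -> [80, -85, -205, -165, 120] -> [-205, -165, -85, 80, 120] -> [120, 80, -85, -165, -205]
  [1, -37, 18, 12, -17, 7, -39, -2, -37, 48] -> [1, -37, 18, 12, -17, 7, -39, -2, 48] -> [-5, 185, -90, -60, 85, -35, 195, 10, -240] -> [-240, -90, -60, -35, -5, 10, 85, 185, 195] -> [195, 185, 85, 10, -5, -35, -60, -90, -240]
  [50, -20, 3, -38, -38] -> [50, -20, 3, -38] -> [-250, 100, -15, 190] -> [-250, -15, 100, 190] -> [190, 100, -15, -250]
  [26, 45, 21] -> [26, 45, 21] -> [-130, -225, -105] -> [-225, -130, -105] -> [-105, -130, -225]
  [-9, 4, -12] -> [-9, 4, -12] -> [45, -20, 60] -> [-20, 45, 60] -> [60, 45, -20]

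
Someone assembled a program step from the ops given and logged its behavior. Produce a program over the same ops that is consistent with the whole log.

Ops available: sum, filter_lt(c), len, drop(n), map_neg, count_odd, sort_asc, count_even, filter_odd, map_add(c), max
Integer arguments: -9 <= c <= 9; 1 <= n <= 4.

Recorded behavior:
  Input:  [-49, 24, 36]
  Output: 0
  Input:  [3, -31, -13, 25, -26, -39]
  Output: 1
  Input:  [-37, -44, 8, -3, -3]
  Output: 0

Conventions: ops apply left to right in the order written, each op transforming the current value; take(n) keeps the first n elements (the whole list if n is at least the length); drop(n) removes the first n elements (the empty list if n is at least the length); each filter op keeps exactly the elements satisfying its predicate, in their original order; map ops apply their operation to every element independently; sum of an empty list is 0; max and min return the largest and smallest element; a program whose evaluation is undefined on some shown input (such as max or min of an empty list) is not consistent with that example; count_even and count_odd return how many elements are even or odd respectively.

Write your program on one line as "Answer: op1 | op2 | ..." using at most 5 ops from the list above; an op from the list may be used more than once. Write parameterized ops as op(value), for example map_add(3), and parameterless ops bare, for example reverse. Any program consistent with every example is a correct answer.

filter_lt(0) | drop(2) | map_neg | count_even

Check, running the answer program on each example:
  [-49, 24, 36] -> [-49] -> [] -> [] -> 0
  [3, -31, -13, 25, -26, -39] -> [-31, -13, -26, -39] -> [-26, -39] -> [26, 39] -> 1
  [-37, -44, 8, -3, -3] -> [-37, -44, -3, -3] -> [-3, -3] -> [3, 3] -> 0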